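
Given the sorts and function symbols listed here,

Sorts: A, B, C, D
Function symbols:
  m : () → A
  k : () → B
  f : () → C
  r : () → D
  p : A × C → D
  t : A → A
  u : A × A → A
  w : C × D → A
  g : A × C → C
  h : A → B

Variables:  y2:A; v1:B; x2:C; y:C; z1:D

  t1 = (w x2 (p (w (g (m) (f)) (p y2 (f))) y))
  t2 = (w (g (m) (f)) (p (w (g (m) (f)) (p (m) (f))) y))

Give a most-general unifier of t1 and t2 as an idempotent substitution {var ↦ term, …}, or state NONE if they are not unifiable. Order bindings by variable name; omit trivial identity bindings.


{x2 ↦ (g (m) (f)), y2 ↦ (m)}


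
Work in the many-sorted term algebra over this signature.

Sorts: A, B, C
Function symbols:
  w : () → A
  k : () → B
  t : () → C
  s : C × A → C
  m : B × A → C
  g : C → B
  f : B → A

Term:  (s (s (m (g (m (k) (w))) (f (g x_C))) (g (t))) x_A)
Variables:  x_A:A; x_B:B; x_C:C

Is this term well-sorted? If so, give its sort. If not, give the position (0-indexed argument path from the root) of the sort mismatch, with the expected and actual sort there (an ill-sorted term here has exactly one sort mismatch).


          (k) : B
          (w) : A
        (m (k) (w)) : C
      (g (m (k) (w))) : B
          x_C : C
        (g x_C) : B
      (f (g x_C)) : A
    (m (g (m (k) (w))) (f (g x_C))) : C
      (t) : C
    (g (t)) : B
  (s (m (g (m (k) (w))) (f (g x_C))) (g (t))) : ✗ arg 1 at [0, 1] has sort B, expected A
  x_A : A

ill-sorted at position [0, 1]: expected A, got B


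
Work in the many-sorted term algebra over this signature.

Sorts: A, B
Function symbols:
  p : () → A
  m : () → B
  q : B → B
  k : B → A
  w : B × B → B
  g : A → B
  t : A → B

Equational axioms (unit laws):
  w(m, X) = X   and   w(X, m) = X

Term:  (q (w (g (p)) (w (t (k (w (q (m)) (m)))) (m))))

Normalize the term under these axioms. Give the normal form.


1. (q (w (g (p)) (w (t (k (w (q (m)) (m)))) (m))))  →  (q (w (g (p)) (t (k (w (q (m)) (m))))))
2. (q (w (g (p)) (t (k (w (q (m)) (m))))))  →  (q (w (g (p)) (t (k (q (m))))))

normal form = (q (w (g (p)) (t (k (q (m))))))


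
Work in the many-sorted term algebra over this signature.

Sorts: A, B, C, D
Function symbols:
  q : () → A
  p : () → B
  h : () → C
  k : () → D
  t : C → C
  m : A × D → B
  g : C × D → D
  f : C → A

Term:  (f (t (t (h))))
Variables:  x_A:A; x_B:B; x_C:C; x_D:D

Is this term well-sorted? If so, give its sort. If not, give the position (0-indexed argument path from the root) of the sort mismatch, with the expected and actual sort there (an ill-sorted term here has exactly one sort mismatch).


      (h) : C
    (t (h)) : C
  (t (t (h))) : C
(f (t (t (h)))) : A

well-sorted; sort = A


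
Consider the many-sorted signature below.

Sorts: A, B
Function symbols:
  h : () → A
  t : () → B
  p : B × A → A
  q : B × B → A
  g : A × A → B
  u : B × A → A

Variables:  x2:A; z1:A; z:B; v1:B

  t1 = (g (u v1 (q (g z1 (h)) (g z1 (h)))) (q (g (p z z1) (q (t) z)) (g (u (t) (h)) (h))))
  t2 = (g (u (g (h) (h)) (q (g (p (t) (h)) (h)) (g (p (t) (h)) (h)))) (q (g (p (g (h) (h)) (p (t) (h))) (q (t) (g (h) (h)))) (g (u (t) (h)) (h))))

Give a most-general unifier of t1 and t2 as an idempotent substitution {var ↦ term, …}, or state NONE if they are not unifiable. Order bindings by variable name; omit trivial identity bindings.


{v1 ↦ (g (h) (h)), z ↦ (g (h) (h)), z1 ↦ (p (t) (h))}


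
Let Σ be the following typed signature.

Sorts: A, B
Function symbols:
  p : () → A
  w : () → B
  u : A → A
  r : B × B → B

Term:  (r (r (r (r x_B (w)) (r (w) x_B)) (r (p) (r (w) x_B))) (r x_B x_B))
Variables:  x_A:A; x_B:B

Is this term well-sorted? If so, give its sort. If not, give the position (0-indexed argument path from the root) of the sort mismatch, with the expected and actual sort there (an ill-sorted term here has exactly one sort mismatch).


        x_B : B
        (w) : B
      (r x_B (w)) : B
        (w) : B
        x_B : B
      (r (w) x_B) : B
    (r (r x_B (w)) (r (w) x_B)) : B
      (p) : A
        (w) : B
        x_B : B
      (r (w) x_B) : B
    (r (p) (r (w) x_B)) : ✗ arg 0 at [0, 1, 0] has sort A, expected B
    x_B : B
    x_B : B
  (r x_B x_B) : B

ill-sorted at position [0, 1, 0]: expected B, got A


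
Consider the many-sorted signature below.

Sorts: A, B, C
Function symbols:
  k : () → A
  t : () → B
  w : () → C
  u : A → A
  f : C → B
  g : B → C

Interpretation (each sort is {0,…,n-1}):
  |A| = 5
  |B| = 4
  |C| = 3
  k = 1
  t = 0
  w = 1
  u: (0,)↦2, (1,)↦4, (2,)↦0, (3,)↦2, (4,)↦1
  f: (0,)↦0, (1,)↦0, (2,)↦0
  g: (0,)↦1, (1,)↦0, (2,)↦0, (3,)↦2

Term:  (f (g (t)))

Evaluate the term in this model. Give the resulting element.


  t = 0
  (g (t)) = g(0,) = 1
  (f (g (t))) = f(1,) = 0

value = 0


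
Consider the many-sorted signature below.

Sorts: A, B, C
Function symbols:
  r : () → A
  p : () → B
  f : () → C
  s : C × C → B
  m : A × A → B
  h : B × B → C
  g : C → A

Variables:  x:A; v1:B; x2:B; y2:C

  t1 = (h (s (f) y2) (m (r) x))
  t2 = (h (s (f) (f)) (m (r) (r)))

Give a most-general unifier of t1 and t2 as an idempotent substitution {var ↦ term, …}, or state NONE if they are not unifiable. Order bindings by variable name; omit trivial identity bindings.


{x ↦ (r), y2 ↦ (f)}


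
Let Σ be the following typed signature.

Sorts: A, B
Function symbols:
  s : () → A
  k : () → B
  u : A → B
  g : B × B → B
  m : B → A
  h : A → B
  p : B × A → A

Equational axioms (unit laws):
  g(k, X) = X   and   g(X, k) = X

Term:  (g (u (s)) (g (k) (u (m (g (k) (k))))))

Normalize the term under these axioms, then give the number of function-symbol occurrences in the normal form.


1. (g (u (s)) (g (k) (u (m (g (k) (k))))))  →  (g (u (s)) (u (m (g (k) (k)))))
2. (g (u (s)) (u (m (g (k) (k)))))  →  (g (u (s)) (u (m (k))))
normal form: (g (u (s)) (u (m (k))))

size = 6


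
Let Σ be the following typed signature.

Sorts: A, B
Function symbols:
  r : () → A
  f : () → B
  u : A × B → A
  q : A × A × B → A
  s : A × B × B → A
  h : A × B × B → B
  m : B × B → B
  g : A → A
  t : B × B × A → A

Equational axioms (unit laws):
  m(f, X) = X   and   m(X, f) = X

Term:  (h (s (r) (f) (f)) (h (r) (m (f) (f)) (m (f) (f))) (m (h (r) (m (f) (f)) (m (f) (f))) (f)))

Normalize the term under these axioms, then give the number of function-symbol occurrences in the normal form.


1. (h (s (r) (f) (f)) (h (r) (m (f) (f)) (m (f) (f))) (m (h (r) (m (f) (f)) (m (f) (f))) (f)))  →  (h (s (r) (f) (f)) (h (r) (f) (m (f) (f))) (m (h (r) (m (f) (f)) (m (f) (f))) (f)))
2. (h (s (r) (f) (f)) (h (r) (f) (m (f) (f))) (m (h (r) (m (f) (f)) (m (f) (f))) (f)))  →  (h (s (r) (f) (f)) (h (r) (f) (f)) (m (h (r) (m (f) (f)) (m (f) (f))) (f)))
3. (h (s (r) (f) (f)) (h (r) (f) (f)) (m (h (r) (m (f) (f)) (m (f) (f))) (f)))  →  (h (s (r) (f) (f)) (h (r) (f) (f)) (h (r) (m (f) (f)) (m (f) (f))))
4. (h (s (r) (f) (f)) (h (r) (f) (f)) (h (r) (m (f) (f)) (m (f) (f))))  →  (h (s (r) (f) (f)) (h (r) (f) (f)) (h (r) (f) (m (f) (f))))
5. (h (s (r) (f) (f)) (h (r) (f) (f)) (h (r) (f) (m (f) (f))))  →  (h (s (r) (f) (f)) (h (r) (f) (f)) (h (r) (f) (f)))
normal form: (h (s (r) (f) (f)) (h (r) (f) (f)) (h (r) (f) (f)))

size = 13


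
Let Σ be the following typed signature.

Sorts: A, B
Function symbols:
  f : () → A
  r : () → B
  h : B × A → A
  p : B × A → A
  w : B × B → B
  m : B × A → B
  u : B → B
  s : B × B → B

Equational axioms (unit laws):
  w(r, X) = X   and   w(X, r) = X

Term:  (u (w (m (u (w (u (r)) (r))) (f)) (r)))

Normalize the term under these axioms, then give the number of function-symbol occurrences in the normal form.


size = 6

1. (u (w (m (u (w (u (r)) (r))) (f)) (r)))  →  (u (m (u (w (u (r)) (r))) (f)))
2. (u (m (u (w (u (r)) (r))) (f)))  →  (u (m (u (u (r))) (f)))
normal form: (u (m (u (u (r))) (f)))


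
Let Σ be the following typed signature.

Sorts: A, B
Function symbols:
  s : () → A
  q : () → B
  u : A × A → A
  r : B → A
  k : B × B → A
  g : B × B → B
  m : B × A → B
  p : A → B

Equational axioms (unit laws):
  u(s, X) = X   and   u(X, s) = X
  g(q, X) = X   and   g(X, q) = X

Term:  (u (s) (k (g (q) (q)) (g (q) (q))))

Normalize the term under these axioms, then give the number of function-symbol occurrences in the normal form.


1. (u (s) (k (g (q) (q)) (g (q) (q))))  →  (k (g (q) (q)) (g (q) (q)))
2. (k (g (q) (q)) (g (q) (q)))  →  (k (q) (g (q) (q)))
3. (k (q) (g (q) (q)))  →  (k (q) (q))
normal form: (k (q) (q))

size = 3


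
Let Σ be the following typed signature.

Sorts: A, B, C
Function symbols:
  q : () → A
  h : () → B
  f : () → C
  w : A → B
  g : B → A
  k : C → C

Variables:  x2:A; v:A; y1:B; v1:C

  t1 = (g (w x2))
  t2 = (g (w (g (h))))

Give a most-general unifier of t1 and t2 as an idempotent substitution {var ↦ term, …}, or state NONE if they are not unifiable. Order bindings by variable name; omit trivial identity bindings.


{x2 ↦ (g (h))}


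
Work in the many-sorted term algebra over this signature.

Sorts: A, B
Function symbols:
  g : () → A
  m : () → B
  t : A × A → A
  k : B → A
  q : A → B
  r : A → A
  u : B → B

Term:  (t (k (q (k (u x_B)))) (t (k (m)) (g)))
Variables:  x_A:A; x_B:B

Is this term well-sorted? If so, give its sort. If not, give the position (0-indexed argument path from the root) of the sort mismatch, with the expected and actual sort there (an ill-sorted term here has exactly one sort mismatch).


          x_B : B
        (u x_B) : B
      (k (u x_B)) : A
    (q (k (u x_B))) : B
  (k (q (k (u x_B)))) : A
      (m) : B
    (k (m)) : A
    (g) : A
  (t (k (m)) (g)) : A
(t (k (q (k (u x_B)))) (t (k (m)) (g))) : A

well-sorted; sort = A


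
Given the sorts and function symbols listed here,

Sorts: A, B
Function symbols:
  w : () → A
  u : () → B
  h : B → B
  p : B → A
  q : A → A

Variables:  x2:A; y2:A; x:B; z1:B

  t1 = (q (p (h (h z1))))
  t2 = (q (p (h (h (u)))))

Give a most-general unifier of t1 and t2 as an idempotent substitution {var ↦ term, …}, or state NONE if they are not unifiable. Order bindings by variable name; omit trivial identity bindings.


{z1 ↦ (u)}


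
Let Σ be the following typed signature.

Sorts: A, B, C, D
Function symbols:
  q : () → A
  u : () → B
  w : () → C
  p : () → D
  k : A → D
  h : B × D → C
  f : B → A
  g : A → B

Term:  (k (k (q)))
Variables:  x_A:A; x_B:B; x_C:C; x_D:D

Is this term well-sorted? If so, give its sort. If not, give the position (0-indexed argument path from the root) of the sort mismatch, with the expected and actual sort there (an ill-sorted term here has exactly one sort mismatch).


    (q) : A
  (k (q)) : D
(k (k (q))) : ✗ arg 0 at [0] has sort D, expected A

ill-sorted at position [0]: expected A, got D


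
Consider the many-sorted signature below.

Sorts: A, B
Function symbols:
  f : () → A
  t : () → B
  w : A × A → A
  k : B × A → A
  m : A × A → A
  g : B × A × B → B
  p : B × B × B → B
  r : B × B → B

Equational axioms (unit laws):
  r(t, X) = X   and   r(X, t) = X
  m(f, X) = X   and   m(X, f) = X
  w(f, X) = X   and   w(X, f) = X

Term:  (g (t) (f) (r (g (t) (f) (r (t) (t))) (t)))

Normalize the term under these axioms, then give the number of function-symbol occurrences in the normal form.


1. (g (t) (f) (r (g (t) (f) (r (t) (t))) (t)))  →  (g (t) (f) (g (t) (f) (r (t) (t))))
2. (g (t) (f) (g (t) (f) (r (t) (t))))  →  (g (t) (f) (g (t) (f) (t)))
normal form: (g (t) (f) (g (t) (f) (t)))

size = 7


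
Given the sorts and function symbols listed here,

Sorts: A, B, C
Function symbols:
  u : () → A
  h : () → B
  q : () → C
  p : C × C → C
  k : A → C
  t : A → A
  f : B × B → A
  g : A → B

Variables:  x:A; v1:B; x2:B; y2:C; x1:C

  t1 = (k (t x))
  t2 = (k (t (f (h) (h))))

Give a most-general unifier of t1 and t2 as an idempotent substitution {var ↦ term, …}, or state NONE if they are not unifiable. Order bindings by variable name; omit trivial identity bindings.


{x ↦ (f (h) (h))}


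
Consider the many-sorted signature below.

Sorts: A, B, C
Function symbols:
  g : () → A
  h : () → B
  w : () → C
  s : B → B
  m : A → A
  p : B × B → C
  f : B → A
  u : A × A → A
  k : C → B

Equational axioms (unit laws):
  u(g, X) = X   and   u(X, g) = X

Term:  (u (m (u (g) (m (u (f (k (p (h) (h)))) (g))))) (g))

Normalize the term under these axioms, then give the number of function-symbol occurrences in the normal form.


size = 7

1. (u (m (u (g) (m (u (f (k (p (h) (h)))) (g))))) (g))  →  (m (u (g) (m (u (f (k (p (h) (h)))) (g)))))
2. (m (u (g) (m (u (f (k (p (h) (h)))) (g)))))  →  (m (m (u (f (k (p (h) (h)))) (g))))
3. (m (m (u (f (k (p (h) (h)))) (g))))  →  (m (m (f (k (p (h) (h))))))
normal form: (m (m (f (k (p (h) (h))))))


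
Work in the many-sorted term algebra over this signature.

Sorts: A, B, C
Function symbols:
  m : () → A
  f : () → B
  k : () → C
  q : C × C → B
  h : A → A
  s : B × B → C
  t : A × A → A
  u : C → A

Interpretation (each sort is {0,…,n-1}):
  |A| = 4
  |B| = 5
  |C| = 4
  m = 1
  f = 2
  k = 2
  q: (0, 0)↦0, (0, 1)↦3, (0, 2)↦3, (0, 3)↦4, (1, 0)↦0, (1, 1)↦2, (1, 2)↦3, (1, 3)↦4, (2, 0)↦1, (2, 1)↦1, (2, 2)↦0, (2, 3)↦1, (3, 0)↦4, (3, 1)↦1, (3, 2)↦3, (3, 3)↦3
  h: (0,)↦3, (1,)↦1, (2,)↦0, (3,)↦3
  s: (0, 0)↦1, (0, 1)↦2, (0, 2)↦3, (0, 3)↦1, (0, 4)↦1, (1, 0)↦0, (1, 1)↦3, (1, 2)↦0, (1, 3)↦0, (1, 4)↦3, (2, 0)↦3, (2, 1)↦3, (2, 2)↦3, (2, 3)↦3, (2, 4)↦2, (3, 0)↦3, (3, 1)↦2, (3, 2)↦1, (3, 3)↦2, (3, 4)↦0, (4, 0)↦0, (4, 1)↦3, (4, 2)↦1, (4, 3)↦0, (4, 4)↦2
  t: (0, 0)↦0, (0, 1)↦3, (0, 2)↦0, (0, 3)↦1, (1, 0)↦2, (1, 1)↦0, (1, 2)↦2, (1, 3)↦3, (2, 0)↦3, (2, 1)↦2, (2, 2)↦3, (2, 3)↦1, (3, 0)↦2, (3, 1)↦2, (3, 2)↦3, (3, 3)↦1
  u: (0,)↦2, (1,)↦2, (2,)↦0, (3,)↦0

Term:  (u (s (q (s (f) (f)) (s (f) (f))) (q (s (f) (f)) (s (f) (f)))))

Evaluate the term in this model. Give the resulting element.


  f = 2
  f = 2
  (s (f) (f)) = s(2, 2) = 3
  f = 2
  f = 2
  (s (f) (f)) = s(2, 2) = 3
  (q (s (f) (f)) (s (f) (f))) = q(3, 3) = 3
  f = 2
  f = 2
  (s (f) (f)) = s(2, 2) = 3
  f = 2
  f = 2
  (s (f) (f)) = s(2, 2) = 3
  (q (s (f) (f)) (s (f) (f))) = q(3, 3) = 3
  (s (q (s (f) (f)) (s (f) (f))) (q (s (f) (f)) (s (f) (f)))) = s(3, 3) = 2
  (u (s (q (s (f) (f)) (s (f) (f))) (q (s (f) (f)) (s (f) (f))))) = u(2,) = 0

value = 0


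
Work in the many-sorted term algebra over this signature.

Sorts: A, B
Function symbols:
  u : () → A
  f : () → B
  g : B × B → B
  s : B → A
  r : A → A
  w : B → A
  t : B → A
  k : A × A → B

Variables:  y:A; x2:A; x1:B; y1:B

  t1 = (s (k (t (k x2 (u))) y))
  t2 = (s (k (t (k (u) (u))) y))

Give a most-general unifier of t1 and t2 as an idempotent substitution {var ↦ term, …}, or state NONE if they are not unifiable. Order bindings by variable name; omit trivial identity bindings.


{x2 ↦ (u)}


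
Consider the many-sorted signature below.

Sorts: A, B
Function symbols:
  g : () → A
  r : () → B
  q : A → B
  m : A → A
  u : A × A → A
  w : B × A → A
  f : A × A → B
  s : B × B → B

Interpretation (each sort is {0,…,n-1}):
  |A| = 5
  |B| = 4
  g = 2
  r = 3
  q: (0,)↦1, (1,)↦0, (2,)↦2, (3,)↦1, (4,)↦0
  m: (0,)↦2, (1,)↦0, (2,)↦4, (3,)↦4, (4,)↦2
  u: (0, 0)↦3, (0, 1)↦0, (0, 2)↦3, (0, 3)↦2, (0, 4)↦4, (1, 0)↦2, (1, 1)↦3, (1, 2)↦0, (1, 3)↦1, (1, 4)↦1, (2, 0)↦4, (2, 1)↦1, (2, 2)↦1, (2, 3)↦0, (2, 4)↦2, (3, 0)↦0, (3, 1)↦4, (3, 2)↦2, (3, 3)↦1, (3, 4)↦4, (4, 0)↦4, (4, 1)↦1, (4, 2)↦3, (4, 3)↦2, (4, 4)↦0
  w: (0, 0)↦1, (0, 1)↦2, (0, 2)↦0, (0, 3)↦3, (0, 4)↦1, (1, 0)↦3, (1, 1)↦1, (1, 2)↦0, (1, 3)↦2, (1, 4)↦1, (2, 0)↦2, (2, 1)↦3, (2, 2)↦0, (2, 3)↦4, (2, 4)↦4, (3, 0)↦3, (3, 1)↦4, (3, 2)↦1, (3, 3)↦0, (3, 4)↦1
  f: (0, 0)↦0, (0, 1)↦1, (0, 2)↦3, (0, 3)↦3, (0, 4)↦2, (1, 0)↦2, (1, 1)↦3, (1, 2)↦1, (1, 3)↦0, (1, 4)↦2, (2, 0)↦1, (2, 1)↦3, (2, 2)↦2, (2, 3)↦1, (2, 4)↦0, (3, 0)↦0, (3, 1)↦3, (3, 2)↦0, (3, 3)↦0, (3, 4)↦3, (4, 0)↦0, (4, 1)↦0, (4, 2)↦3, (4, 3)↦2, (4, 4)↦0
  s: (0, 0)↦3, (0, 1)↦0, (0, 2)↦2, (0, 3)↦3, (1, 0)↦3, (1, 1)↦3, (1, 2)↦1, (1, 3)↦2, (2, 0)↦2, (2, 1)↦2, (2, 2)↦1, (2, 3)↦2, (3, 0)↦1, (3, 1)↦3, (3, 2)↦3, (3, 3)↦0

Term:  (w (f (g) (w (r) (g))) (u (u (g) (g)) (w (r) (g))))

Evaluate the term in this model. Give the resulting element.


value = 0

  g = 2
  r = 3
  g = 2
  (w (r) (g)) = w(3, 2) = 1
  (f (g) (w (r) (g))) = f(2, 1) = 3
  g = 2
  g = 2
  (u (g) (g)) = u(2, 2) = 1
  r = 3
  g = 2
  (w (r) (g)) = w(3, 2) = 1
  (u (u (g) (g)) (w (r) (g))) = u(1, 1) = 3
  (w (f (g) (w (r) (g))) (u (u (g) (g)) (w (r) (g)))) = w(3, 3) = 0


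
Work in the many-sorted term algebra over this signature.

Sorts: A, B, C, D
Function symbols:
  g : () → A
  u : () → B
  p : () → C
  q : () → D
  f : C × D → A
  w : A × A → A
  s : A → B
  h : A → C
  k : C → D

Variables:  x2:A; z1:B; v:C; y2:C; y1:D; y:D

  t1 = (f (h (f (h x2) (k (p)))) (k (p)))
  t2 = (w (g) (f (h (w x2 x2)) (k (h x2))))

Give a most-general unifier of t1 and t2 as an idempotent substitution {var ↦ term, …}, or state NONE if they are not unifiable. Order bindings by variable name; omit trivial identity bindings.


head clash or occurs-check failure — not unifiable

NONE (not unifiable)


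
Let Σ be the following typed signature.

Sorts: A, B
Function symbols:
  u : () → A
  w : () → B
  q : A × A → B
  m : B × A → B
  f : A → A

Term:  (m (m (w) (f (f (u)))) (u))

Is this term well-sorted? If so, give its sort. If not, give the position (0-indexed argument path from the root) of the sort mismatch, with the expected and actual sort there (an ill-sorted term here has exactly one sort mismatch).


well-sorted; sort = B

    (w) : B
        (u) : A
      (f (u)) : A
    (f (f (u))) : A
  (m (w) (f (f (u)))) : B
  (u) : A
(m (m (w) (f (f (u)))) (u)) : B


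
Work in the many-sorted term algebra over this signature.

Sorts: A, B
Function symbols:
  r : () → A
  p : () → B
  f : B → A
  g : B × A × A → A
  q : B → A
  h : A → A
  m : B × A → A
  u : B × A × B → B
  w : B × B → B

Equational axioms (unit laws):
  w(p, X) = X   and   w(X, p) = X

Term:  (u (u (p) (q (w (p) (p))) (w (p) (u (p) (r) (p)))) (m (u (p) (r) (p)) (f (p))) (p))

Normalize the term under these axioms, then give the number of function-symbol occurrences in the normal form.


size = 17

1. (u (u (p) (q (w (p) (p))) (w (p) (u (p) (r) (p)))) (m (u (p) (r) (p)) (f (p))) (p))  →  (u (u (p) (q (p)) (w (p) (u (p) (r) (p)))) (m (u (p) (r) (p)) (f (p))) (p))
2. (u (u (p) (q (p)) (w (p) (u (p) (r) (p)))) (m (u (p) (r) (p)) (f (p))) (p))  →  (u (u (p) (q (p)) (u (p) (r) (p))) (m (u (p) (r) (p)) (f (p))) (p))
normal form: (u (u (p) (q (p)) (u (p) (r) (p))) (m (u (p) (r) (p)) (f (p))) (p))


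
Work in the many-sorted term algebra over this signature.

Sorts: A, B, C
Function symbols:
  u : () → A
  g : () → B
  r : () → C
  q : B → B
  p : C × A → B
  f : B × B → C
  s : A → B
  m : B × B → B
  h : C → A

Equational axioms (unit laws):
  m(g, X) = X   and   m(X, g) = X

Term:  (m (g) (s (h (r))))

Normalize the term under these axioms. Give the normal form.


normal form = (s (h (r)))

1. (m (g) (s (h (r))))  →  (s (h (r)))


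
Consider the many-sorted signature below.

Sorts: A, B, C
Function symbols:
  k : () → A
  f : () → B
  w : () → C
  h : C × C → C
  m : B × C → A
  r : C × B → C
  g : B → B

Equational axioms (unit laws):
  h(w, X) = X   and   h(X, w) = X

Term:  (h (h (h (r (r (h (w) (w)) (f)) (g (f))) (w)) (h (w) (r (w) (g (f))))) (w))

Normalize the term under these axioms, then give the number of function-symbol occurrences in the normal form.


1. (h (h (h (r (r (h (w) (w)) (f)) (g (f))) (w)) (h (w) (r (w) (g (f))))) (w))  →  (h (h (r (r (h (w) (w)) (f)) (g (f))) (w)) (h (w) (r (w) (g (f)))))
2. (h (h (r (r (h (w) (w)) (f)) (g (f))) (w)) (h (w) (r (w) (g (f)))))  →  (h (r (r (h (w) (w)) (f)) (g (f))) (h (w) (r (w) (g (f)))))
3. (h (r (r (h (w) (w)) (f)) (g (f))) (h (w) (r (w) (g (f)))))  →  (h (r (r (w) (f)) (g (f))) (h (w) (r (w) (g (f)))))
4. (h (r (r (w) (f)) (g (f))) (h (w) (r (w) (g (f)))))  →  (h (r (r (w) (f)) (g (f))) (r (w) (g (f))))
normal form: (h (r (r (w) (f)) (g (f))) (r (w) (g (f))))

size = 11


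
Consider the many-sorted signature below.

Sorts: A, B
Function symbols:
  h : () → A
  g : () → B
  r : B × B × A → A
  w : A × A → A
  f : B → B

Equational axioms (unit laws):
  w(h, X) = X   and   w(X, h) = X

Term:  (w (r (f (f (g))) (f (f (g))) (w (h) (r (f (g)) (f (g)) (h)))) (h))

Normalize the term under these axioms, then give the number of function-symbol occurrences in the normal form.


1. (w (r (f (f (g))) (f (f (g))) (w (h) (r (f (g)) (f (g)) (h)))) (h))  →  (r (f (f (g))) (f (f (g))) (w (h) (r (f (g)) (f (g)) (h))))
2. (r (f (f (g))) (f (f (g))) (w (h) (r (f (g)) (f (g)) (h))))  →  (r (f (f (g))) (f (f (g))) (r (f (g)) (f (g)) (h)))
normal form: (r (f (f (g))) (f (f (g))) (r (f (g)) (f (g)) (h)))

size = 13


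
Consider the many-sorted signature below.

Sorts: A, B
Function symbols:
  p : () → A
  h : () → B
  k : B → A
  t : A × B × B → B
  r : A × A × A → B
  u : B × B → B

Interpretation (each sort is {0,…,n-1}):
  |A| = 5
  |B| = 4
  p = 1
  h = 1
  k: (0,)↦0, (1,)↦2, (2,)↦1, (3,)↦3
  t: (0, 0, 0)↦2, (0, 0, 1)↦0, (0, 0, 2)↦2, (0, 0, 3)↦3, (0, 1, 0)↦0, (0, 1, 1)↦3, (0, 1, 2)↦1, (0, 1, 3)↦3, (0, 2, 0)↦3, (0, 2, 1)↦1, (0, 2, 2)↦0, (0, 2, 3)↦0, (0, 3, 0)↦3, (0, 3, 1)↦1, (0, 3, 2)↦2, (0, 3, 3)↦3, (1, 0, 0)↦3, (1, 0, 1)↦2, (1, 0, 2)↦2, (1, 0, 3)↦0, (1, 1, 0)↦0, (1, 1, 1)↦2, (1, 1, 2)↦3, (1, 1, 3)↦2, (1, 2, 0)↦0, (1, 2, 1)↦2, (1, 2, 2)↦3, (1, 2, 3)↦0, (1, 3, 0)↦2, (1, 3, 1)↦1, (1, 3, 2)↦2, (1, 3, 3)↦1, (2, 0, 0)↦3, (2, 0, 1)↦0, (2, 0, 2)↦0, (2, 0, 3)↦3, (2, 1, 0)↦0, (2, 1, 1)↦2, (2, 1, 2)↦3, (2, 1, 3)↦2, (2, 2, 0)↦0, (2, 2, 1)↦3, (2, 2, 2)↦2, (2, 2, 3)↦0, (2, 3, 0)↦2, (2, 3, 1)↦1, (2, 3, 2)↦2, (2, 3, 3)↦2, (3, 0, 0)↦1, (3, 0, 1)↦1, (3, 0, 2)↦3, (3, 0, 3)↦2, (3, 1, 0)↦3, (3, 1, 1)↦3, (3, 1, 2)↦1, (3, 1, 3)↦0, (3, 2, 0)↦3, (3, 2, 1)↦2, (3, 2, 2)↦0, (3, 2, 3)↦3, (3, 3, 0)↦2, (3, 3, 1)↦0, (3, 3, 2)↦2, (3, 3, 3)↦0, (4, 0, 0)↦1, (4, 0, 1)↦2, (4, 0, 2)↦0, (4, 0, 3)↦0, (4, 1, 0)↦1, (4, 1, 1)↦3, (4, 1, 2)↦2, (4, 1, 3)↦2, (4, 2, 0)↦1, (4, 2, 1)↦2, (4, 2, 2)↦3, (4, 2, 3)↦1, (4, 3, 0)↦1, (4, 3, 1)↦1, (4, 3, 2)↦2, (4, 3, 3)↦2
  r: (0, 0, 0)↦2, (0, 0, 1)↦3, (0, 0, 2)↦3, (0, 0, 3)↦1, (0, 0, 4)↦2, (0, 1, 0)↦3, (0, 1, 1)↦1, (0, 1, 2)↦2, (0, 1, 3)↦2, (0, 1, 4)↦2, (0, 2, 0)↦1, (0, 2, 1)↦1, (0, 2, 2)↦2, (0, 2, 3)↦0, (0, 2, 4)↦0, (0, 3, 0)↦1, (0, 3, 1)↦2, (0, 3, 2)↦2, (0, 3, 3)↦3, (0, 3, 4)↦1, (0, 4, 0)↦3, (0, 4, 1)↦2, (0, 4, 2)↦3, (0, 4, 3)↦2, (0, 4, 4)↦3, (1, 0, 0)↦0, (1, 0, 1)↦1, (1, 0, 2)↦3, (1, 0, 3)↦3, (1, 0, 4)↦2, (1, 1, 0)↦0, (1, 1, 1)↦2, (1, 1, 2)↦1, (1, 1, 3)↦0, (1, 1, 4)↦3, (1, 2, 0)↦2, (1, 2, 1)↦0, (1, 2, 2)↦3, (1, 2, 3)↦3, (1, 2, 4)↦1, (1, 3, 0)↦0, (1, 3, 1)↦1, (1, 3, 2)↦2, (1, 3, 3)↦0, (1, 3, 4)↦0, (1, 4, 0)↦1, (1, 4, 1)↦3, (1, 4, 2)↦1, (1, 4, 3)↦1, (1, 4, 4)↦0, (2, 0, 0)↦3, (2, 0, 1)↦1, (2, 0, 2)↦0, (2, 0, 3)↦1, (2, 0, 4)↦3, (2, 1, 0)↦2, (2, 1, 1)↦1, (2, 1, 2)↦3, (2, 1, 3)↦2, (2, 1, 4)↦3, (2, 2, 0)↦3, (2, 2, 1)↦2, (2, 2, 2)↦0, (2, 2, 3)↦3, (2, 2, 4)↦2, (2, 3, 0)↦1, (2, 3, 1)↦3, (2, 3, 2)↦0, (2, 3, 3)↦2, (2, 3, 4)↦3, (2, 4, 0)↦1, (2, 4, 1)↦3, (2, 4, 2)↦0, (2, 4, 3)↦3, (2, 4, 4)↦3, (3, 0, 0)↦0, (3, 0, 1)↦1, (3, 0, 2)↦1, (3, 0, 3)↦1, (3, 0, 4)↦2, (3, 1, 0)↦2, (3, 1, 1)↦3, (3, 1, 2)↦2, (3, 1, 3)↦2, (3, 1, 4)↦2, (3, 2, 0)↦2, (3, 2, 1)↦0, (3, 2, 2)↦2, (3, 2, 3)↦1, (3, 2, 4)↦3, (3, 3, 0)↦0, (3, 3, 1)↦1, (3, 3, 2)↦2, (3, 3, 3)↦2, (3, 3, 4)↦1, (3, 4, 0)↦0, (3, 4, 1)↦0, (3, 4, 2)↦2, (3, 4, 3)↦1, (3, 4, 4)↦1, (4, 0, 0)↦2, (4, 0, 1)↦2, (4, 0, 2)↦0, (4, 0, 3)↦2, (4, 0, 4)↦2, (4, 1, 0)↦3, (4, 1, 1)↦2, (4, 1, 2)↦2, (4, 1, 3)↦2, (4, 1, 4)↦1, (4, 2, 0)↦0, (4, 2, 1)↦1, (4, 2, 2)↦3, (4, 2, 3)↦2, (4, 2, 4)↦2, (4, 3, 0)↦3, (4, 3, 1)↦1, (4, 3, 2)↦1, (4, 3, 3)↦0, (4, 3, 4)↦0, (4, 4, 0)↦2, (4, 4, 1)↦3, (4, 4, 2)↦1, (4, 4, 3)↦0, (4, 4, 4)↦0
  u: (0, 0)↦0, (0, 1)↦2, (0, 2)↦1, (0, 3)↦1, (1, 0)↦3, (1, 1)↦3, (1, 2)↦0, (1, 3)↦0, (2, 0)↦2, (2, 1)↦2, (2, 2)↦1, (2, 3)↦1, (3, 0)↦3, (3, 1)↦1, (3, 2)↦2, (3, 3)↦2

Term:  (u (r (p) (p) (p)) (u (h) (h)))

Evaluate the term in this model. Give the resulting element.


  p = 1
  p = 1
  p = 1
  (r (p) (p) (p)) = r(1, 1, 1) = 2
  h = 1
  h = 1
  (u (h) (h)) = u(1, 1) = 3
  (u (r (p) (p) (p)) (u (h) (h))) = u(2, 3) = 1

value = 1


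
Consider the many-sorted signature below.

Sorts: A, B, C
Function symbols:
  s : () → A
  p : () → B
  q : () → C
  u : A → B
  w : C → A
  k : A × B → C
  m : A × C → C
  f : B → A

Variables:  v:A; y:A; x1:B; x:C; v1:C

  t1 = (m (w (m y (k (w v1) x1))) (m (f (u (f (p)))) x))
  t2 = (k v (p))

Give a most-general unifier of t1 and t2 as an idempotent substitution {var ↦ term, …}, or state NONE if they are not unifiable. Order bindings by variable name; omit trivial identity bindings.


NONE (not unifiable)

head clash or occurs-check failure — not unifiable


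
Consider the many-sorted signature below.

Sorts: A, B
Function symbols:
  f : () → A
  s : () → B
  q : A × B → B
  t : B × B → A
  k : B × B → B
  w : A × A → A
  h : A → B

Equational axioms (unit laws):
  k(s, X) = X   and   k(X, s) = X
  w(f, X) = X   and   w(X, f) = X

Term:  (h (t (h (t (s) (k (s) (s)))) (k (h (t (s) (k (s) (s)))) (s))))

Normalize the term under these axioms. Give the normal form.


1. (h (t (h (t (s) (k (s) (s)))) (k (h (t (s) (k (s) (s)))) (s))))  →  (h (t (h (t (s) (s))) (k (h (t (s) (k (s) (s)))) (s))))
2. (h (t (h (t (s) (s))) (k (h (t (s) (k (s) (s)))) (s))))  →  (h (t (h (t (s) (s))) (h (t (s) (k (s) (s))))))
3. (h (t (h (t (s) (s))) (h (t (s) (k (s) (s))))))  →  (h (t (h (t (s) (s))) (h (t (s) (s)))))

normal form = (h (t (h (t (s) (s))) (h (t (s) (s)))))


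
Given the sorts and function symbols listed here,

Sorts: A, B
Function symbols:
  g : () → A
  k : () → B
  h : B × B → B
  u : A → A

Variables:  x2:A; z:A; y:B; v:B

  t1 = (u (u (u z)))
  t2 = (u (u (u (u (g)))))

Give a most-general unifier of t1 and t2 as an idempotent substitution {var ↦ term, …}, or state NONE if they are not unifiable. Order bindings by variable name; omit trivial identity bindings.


{z ↦ (u (g))}


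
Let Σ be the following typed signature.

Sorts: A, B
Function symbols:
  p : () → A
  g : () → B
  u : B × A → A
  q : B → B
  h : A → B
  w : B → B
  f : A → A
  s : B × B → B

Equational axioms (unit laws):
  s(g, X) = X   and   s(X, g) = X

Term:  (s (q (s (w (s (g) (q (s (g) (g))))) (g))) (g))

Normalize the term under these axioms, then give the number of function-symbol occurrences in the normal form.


size = 4

1. (s (q (s (w (s (g) (q (s (g) (g))))) (g))) (g))  →  (q (s (w (s (g) (q (s (g) (g))))) (g)))
2. (q (s (w (s (g) (q (s (g) (g))))) (g)))  →  (q (w (s (g) (q (s (g) (g))))))
3. (q (w (s (g) (q (s (g) (g))))))  →  (q (w (q (s (g) (g)))))
4. (q (w (q (s (g) (g)))))  →  (q (w (q (g))))
normal form: (q (w (q (g))))


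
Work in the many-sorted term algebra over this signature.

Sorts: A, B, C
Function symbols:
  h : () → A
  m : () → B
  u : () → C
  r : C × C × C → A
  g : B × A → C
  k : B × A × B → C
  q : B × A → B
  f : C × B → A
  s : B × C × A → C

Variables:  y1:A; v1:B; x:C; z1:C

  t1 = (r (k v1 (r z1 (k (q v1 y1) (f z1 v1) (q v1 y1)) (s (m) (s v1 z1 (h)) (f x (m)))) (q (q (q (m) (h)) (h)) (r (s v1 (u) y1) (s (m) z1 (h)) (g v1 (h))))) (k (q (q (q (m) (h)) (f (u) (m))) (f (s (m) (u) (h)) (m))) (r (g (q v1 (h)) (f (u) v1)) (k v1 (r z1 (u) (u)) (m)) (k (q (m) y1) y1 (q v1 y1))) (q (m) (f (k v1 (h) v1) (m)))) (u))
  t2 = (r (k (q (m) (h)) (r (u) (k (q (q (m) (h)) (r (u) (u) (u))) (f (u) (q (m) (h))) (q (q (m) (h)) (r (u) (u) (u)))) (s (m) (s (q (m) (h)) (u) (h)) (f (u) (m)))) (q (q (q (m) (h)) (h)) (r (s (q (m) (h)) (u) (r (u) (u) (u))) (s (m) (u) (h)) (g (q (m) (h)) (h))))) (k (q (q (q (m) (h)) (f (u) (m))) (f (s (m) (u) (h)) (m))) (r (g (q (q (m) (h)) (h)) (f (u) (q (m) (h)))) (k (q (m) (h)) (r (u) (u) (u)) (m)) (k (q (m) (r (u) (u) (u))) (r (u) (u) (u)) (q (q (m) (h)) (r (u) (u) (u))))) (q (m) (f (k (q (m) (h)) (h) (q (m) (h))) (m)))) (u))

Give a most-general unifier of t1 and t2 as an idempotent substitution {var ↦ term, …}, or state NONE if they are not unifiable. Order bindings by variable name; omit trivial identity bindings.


{v1 ↦ (q (m) (h)), x ↦ (u), y1 ↦ (r (u) (u) (u)), z1 ↦ (u)}


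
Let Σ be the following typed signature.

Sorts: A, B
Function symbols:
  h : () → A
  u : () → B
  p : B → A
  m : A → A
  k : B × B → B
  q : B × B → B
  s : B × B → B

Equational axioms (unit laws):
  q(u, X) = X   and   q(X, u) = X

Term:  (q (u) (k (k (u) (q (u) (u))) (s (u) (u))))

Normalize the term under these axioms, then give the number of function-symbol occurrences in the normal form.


size = 7

1. (q (u) (k (k (u) (q (u) (u))) (s (u) (u))))  →  (k (k (u) (q (u) (u))) (s (u) (u)))
2. (k (k (u) (q (u) (u))) (s (u) (u)))  →  (k (k (u) (u)) (s (u) (u)))
normal form: (k (k (u) (u)) (s (u) (u)))


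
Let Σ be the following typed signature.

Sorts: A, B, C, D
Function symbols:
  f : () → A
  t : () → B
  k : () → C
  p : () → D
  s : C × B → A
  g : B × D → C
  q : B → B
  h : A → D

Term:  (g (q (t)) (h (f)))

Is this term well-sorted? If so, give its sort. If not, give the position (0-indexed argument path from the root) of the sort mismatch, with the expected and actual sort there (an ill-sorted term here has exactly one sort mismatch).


well-sorted; sort = C

    (t) : B
  (q (t)) : B
    (f) : A
  (h (f)) : D
(g (q (t)) (h (f))) : C


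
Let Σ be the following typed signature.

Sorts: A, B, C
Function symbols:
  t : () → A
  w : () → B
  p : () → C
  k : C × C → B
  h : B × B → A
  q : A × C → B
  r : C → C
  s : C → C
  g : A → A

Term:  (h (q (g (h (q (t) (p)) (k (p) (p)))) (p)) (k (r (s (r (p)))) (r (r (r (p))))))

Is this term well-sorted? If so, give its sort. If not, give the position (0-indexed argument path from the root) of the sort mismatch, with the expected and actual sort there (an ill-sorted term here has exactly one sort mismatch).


          (t) : A
          (p) : C
        (q (t) (p)) : B
          (p) : C
          (p) : C
        (k (p) (p)) : B
      (h (q (t) (p)) (k (p) (p))) : A
    (g (h (q (t) (p)) (k (p) (p)))) : A
    (p) : C
  (q (g (h (q (t) (p)) (k (p) (p)))) (p)) : B
          (p) : C
        (r (p)) : C
      (s (r (p))) : C
    (r (s (r (p)))) : C
          (p) : C
        (r (p)) : C
      (r (r (p))) : C
    (r (r (r (p)))) : C
  (k (r (s (r (p)))) (r (r (r (p))))) : B
(h (q (g (h (q (t) (p)) (k (p) (p)))) (p)) (k (r (s (r (p)))) (r (r (r (p)))))) : A

well-sorted; sort = A


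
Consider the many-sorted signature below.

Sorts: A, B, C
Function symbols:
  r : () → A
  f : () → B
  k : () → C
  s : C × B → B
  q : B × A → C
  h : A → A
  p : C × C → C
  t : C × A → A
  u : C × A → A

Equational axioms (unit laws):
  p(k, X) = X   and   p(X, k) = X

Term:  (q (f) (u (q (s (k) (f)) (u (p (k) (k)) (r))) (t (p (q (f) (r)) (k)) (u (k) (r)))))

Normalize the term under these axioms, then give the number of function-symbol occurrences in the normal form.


size = 17

1. (q (f) (u (q (s (k) (f)) (u (p (k) (k)) (r))) (t (p (q (f) (r)) (k)) (u (k) (r)))))  →  (q (f) (u (q (s (k) (f)) (u (k) (r))) (t (p (q (f) (r)) (k)) (u (k) (r)))))
2. (q (f) (u (q (s (k) (f)) (u (k) (r))) (t (p (q (f) (r)) (k)) (u (k) (r)))))  →  (q (f) (u (q (s (k) (f)) (u (k) (r))) (t (q (f) (r)) (u (k) (r)))))
normal form: (q (f) (u (q (s (k) (f)) (u (k) (r))) (t (q (f) (r)) (u (k) (r)))))


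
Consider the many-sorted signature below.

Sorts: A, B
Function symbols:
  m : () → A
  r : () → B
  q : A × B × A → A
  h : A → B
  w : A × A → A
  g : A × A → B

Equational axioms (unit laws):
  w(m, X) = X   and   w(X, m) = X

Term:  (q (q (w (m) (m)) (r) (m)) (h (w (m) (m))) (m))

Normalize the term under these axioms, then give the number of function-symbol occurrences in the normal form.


size = 8

1. (q (q (w (m) (m)) (r) (m)) (h (w (m) (m))) (m))  →  (q (q (m) (r) (m)) (h (w (m) (m))) (m))
2. (q (q (m) (r) (m)) (h (w (m) (m))) (m))  →  (q (q (m) (r) (m)) (h (m)) (m))
normal form: (q (q (m) (r) (m)) (h (m)) (m))


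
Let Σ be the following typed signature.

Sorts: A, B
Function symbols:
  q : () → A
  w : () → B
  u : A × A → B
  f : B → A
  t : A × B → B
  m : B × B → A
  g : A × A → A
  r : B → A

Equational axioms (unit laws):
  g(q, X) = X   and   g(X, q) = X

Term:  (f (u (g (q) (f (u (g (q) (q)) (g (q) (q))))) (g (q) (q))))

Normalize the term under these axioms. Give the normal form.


normal form = (f (u (f (u (q) (q))) (q)))

1. (f (u (g (q) (f (u (g (q) (q)) (g (q) (q))))) (g (q) (q))))  →  (f (u (f (u (g (q) (q)) (g (q) (q)))) (g (q) (q))))
2. (f (u (f (u (g (q) (q)) (g (q) (q)))) (g (q) (q))))  →  (f (u (f (u (q) (g (q) (q)))) (g (q) (q))))
3. (f (u (f (u (q) (g (q) (q)))) (g (q) (q))))  →  (f (u (f (u (q) (q))) (g (q) (q))))
4. (f (u (f (u (q) (q))) (g (q) (q))))  →  (f (u (f (u (q) (q))) (q)))


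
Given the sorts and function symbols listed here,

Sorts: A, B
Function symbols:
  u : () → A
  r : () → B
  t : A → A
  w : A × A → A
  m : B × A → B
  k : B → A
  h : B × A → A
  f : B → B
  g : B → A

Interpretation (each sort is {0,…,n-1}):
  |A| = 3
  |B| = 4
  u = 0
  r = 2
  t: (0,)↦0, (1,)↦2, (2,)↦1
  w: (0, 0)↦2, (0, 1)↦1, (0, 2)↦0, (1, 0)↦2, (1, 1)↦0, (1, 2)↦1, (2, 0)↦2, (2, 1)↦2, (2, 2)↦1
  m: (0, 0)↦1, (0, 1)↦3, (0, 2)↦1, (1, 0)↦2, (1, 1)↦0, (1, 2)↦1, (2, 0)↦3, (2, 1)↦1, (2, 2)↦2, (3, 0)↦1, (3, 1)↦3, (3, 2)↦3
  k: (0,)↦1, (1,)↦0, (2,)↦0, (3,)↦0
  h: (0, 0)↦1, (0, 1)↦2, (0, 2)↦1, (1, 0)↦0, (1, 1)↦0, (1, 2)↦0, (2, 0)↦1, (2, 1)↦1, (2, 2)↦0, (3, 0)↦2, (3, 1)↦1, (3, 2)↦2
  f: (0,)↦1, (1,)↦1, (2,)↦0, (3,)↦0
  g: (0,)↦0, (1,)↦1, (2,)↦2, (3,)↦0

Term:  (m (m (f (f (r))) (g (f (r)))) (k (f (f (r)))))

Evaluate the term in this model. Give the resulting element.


  r = 2
  (f (r)) = f(2,) = 0
  (f (f (r))) = f(0,) = 1
  r = 2
  (f (r)) = f(2,) = 0
  (g (f (r))) = g(0,) = 0
  (m (f (f (r))) (g (f (r)))) = m(1, 0) = 2
  r = 2
  (f (r)) = f(2,) = 0
  (f (f (r))) = f(0,) = 1
  (k (f (f (r)))) = k(1,) = 0
  (m (m (f (f (r))) (g (f (r)))) (k (f (f (r))))) = m(2, 0) = 3

value = 3


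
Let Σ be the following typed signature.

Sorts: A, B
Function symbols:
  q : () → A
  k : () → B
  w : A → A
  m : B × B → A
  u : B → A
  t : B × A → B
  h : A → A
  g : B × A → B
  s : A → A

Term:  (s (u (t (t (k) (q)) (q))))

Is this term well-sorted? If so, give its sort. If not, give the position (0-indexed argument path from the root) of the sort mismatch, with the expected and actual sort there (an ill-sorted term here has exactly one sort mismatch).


        (k) : B
        (q) : A
      (t (k) (q)) : B
      (q) : A
    (t (t (k) (q)) (q)) : B
  (u (t (t (k) (q)) (q))) : A
(s (u (t (t (k) (q)) (q)))) : A

well-sorted; sort = A


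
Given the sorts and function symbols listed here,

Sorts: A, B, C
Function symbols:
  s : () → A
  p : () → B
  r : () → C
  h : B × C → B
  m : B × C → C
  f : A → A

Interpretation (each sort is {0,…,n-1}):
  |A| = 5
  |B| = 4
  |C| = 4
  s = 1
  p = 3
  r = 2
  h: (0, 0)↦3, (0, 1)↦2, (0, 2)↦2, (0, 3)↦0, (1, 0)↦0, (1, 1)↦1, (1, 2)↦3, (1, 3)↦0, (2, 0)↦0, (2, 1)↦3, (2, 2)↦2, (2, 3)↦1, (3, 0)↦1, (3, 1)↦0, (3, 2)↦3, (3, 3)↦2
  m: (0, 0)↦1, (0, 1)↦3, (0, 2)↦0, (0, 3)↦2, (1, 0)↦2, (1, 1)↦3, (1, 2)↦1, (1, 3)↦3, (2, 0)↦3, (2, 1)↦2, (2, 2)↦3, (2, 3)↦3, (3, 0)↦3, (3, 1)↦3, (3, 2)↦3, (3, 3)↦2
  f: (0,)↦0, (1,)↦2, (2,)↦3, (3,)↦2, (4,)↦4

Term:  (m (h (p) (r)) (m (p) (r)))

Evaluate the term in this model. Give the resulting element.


  p = 3
  r = 2
  (h (p) (r)) = h(3, 2) = 3
  p = 3
  r = 2
  (m (p) (r)) = m(3, 2) = 3
  (m (h (p) (r)) (m (p) (r))) = m(3, 3) = 2

value = 2


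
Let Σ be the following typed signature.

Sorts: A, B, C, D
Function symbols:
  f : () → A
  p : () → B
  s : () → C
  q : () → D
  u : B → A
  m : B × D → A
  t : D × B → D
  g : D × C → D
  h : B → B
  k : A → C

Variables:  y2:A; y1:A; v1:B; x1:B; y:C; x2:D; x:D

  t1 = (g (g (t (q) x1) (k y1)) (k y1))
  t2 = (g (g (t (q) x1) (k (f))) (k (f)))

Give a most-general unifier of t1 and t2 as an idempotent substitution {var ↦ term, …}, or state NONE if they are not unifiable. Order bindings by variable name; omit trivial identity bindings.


{y1 ↦ (f)}


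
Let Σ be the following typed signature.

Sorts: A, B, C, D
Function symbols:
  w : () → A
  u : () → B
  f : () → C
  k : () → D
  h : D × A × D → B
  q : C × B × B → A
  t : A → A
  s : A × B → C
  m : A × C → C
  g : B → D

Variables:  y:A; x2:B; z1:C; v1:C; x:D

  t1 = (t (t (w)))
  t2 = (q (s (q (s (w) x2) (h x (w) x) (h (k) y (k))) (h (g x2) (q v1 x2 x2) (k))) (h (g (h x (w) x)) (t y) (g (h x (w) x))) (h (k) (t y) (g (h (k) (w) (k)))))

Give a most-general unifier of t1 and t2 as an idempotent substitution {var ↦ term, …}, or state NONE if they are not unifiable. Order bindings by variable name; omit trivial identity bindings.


NONE (not unifiable)

head clash or occurs-check failure — not unifiable


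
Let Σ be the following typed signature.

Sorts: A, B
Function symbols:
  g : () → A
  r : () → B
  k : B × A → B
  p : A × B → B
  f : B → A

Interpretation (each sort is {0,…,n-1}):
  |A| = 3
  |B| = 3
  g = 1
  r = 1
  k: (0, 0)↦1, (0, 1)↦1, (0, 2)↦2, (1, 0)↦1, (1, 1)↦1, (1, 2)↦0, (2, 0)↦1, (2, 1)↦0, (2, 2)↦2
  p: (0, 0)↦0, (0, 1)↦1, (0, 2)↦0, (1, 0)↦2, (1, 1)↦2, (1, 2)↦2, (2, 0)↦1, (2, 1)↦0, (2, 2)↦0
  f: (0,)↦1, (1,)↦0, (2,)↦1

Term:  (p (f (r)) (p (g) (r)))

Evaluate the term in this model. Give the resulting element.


  r = 1
  (f (r)) = f(1,) = 0
  g = 1
  r = 1
  (p (g) (r)) = p(1, 1) = 2
  (p (f (r)) (p (g) (r))) = p(0, 2) = 0

value = 0


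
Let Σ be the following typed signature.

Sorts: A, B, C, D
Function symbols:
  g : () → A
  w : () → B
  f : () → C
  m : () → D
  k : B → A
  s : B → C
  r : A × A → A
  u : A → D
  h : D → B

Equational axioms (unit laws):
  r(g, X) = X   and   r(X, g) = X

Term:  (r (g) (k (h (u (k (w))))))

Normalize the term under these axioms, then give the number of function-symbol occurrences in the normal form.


size = 5

1. (r (g) (k (h (u (k (w))))))  →  (k (h (u (k (w)))))
normal form: (k (h (u (k (w)))))


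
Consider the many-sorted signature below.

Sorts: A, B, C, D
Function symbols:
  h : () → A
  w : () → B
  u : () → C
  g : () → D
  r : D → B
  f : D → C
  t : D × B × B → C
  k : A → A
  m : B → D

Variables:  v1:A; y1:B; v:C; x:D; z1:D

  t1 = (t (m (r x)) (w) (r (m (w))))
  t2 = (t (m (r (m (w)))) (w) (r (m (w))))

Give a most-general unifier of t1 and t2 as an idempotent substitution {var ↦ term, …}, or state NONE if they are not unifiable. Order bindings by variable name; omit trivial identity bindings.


{x ↦ (m (w))}
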